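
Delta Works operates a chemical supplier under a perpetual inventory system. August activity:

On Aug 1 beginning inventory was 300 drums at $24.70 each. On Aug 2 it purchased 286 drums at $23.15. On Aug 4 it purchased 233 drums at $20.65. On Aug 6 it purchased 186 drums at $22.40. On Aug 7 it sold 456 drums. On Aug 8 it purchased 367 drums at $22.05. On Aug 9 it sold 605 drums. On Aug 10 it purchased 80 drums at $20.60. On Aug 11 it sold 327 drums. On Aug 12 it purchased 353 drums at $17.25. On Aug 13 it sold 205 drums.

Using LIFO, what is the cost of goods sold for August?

COGS = $34,704.55

Aug 7, 456 sold [LIFO — newest first]: 186 @ $22.40 + 233 @ $20.65 + 37 @ $23.15 = $9,834.40
Aug 9, 605 sold [LIFO — newest first]: 367 @ $22.05 + 238 @ $23.15 = $13,602.05
Aug 11, 327 sold [LIFO — newest first]: 80 @ $20.60 + 11 @ $23.15 + 236 @ $24.70 = $7,731.85
Aug 13, 205 sold [LIFO — newest first]: 205 @ $17.25 = $3,536.25
Total COGS = $9,834.40 + $13,602.05 + $7,731.85 + $3,536.25 = $34,704.55
Ending inventory: 64 @ $24.70 + 148 @ $17.25 = $4,133.80
Check: goods available $38,838.35 = COGS $34,704.55 + ending $4,133.80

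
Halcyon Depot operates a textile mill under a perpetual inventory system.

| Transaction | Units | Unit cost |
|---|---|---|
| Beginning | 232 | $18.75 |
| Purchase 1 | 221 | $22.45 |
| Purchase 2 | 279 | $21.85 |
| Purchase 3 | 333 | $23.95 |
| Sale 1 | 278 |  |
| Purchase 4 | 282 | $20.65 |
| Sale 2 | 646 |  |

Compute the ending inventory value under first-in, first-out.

Sale 1 (278) [FIFO — oldest first]: 232 @ $18.75 + 46 @ $22.45 = $5,382.70
Sale 2 (646) [FIFO — oldest first]: 175 @ $22.45 + 279 @ $21.85 + 192 @ $23.95 = $14,623.30
Total COGS = $5,382.70 + $14,623.30 = $20,006.00
Ending inventory: 141 @ $23.95 + 282 @ $20.65 = $9,200.25
Check: goods available $29,206.25 = COGS $20,006.00 + ending $9,200.25

Ending inventory = $9,200.25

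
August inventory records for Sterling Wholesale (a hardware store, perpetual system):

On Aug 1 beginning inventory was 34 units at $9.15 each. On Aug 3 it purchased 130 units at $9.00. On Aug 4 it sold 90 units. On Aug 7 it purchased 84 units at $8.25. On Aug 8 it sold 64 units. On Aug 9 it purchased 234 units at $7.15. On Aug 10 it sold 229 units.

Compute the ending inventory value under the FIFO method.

Aug 4, 90 sold [FIFO — oldest first]: 34 @ $9.15 + 56 @ $9.00 = $815.10
Aug 8, 64 sold [FIFO — oldest first]: 64 @ $9.00 = $576.00
Aug 10, 229 sold [FIFO — oldest first]: 10 @ $9.00 + 84 @ $8.25 + 135 @ $7.15 = $1,748.25
Total COGS = $815.10 + $576.00 + $1,748.25 = $3,139.35
Ending inventory: 99 @ $7.15 = $707.85
Check: goods available $3,847.20 = COGS $3,139.35 + ending $707.85

Ending inventory = $707.85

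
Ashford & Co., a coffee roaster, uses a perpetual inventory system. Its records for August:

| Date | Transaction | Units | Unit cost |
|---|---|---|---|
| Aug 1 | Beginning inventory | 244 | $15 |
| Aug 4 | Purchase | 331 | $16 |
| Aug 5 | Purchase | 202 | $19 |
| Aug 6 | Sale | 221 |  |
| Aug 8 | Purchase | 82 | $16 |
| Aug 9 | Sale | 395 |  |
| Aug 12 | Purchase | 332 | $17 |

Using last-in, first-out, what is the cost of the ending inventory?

Ending inventory = $9,289

Aug 6, 221 sold [LIFO — newest first]: 202 @ $19 + 19 @ $16 = $4,142
Aug 9, 395 sold [LIFO — newest first]: 82 @ $16 + 312 @ $16 + 1 @ $15 = $6,319
Total COGS = $4,142 + $6,319 = $10,461
Ending inventory: 243 @ $15 + 332 @ $17 = $9,289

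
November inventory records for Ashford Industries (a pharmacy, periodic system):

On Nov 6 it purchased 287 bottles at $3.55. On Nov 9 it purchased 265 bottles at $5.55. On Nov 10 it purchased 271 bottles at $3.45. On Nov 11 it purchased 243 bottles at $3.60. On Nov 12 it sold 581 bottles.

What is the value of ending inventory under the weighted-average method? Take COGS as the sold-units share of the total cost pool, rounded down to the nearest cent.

Ending inventory = $1,956.09

Nov 12, sell 581: 581/1066 × $4,299.35 → $2,343.26
Ending inventory (cost pool remaining) = $1,956.09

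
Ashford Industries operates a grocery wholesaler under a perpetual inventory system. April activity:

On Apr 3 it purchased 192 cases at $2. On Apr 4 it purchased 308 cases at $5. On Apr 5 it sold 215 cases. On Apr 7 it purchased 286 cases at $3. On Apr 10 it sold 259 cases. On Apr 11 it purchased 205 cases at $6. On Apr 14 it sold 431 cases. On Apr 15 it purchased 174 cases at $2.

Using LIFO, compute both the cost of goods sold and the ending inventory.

COGS = $3,840; ending inventory = $520

Apr 5, 215 sold [LIFO — newest first]: 215 @ $5 = $1,075
Apr 10, 259 sold [LIFO — newest first]: 259 @ $3 = $777
Apr 14, 431 sold [LIFO — newest first]: 205 @ $6 + 27 @ $3 + 93 @ $5 + 106 @ $2 = $1,988
Total COGS = $1,075 + $777 + $1,988 = $3,840
Ending inventory: 86 @ $2 + 174 @ $2 = $520
Check: goods available $4,360 = COGS $3,840 + ending $520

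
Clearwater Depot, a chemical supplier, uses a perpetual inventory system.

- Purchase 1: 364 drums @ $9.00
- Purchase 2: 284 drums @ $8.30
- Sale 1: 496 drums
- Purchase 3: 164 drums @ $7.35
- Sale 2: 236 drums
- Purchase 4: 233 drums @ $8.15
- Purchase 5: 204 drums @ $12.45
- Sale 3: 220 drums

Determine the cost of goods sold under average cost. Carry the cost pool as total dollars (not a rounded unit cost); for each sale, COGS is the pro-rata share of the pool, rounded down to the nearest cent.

After Purchase 1: 364 on hand, pool $3,276.00 (≈ $9.0000 each)
After Purchase 2: 648 on hand, pool $5,633.20 (≈ $8.6932 each)
Sale 1, sell 496: 496/648 × $5,633.20 → $4,311.83
After Purchase 3: 316 on hand, pool $2,526.77 (≈ $7.9961 each)
Sale 2, sell 236: 236/316 × $2,526.77 → $1,887.08
After Purchase 4: 313 on hand, pool $2,538.64 (≈ $8.1107 each)
After Purchase 5: 517 on hand, pool $5,078.44 (≈ $9.8229 each)
Sale 3, sell 220: 220/517 × $5,078.44 → $2,161.03
Total COGS = $4,311.83 + $1,887.08 + $2,161.03 = $8,359.94
Ending inventory (cost pool remaining) = $2,917.41

COGS = $8,359.94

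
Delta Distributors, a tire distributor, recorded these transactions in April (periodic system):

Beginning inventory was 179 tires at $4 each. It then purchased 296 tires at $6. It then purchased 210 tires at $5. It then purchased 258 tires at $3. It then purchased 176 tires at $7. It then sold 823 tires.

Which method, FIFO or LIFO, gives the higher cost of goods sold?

FIFO COGS: 179 @ $4 + 296 @ $6 + 210 @ $5 + 138 @ $3 = $3,956
LIFO COGS: 176 @ $7 + 258 @ $3 + 210 @ $5 + 179 @ $6 = $4,130

LIFO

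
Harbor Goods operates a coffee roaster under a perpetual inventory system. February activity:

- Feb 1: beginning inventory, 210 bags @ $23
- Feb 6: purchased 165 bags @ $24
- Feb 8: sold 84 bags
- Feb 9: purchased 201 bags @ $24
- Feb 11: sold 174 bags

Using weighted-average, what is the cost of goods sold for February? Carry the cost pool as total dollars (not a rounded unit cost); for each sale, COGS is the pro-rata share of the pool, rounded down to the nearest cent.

After Feb 1: 210 on hand, pool $4,830.00 (≈ $23.0000 each)
After Feb 6: 375 on hand, pool $8,790.00 (≈ $23.4400 each)
Feb 8, sell 84: 84/375 × $8,790.00 → $1,968.96
After Feb 9: 492 on hand, pool $11,645.04 (≈ $23.6688 each)
Feb 11, sell 174: 174/492 × $11,645.04 → $4,118.36
Total COGS = $1,968.96 + $4,118.36 = $6,087.32
Ending inventory (cost pool remaining) = $7,526.68
Check: goods available $13,614.00 = COGS $6,087.32 + ending $7,526.68

COGS = $6,087.32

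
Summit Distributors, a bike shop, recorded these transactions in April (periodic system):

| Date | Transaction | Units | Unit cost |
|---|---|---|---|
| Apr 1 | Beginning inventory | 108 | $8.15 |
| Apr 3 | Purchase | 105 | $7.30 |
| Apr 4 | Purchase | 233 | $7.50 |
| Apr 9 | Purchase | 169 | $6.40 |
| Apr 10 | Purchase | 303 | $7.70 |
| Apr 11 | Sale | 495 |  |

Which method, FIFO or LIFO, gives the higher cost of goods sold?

FIFO

FIFO COGS: 108 @ $8.15 + 105 @ $7.30 + 233 @ $7.50 + 49 @ $6.40 = $3,707.80
LIFO COGS: 303 @ $7.70 + 169 @ $6.40 + 23 @ $7.50 = $3,587.20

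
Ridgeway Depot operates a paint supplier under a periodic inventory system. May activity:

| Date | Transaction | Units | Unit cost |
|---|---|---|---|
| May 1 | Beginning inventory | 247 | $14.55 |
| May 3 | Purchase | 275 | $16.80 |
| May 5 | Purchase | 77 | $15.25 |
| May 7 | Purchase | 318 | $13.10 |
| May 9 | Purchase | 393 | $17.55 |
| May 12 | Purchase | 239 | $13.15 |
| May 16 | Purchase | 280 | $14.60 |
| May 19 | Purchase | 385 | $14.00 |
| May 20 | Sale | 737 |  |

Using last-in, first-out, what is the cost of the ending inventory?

May 20, 737 sold [LIFO — newest first]: 385 @ $14.00 + 280 @ $14.60 + 72 @ $13.15 = $10,424.80
Ending inventory: 247 @ $14.55 + 275 @ $16.80 + 77 @ $15.25 + 318 @ $13.10 + 393 @ $17.55 + 167 @ $13.15 = $22,647.10

Ending inventory = $22,647.10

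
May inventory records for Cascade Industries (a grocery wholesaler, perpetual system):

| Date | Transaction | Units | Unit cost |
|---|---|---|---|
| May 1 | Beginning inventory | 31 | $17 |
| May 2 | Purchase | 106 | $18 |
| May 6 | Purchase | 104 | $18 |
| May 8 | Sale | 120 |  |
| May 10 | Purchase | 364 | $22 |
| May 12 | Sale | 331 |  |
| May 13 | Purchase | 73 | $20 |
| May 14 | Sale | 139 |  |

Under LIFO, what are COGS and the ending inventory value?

COGS = $12,222; ending inventory = $1,553

May 8, 120 sold [LIFO — newest first]: 104 @ $18 + 16 @ $18 = $2,160
May 12, 331 sold [LIFO — newest first]: 331 @ $22 = $7,282
May 14, 139 sold [LIFO — newest first]: 73 @ $20 + 33 @ $22 + 33 @ $18 = $2,780
Total COGS = $2,160 + $7,282 + $2,780 = $12,222
Ending inventory: 31 @ $17 + 57 @ $18 = $1,553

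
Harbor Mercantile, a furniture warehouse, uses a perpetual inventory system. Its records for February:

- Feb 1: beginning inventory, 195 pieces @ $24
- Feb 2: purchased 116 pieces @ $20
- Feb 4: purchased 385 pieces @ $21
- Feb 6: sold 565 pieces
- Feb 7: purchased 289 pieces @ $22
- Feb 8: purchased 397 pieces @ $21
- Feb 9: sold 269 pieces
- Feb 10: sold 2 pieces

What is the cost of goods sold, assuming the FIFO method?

Feb 6, 565 sold [FIFO — oldest first]: 195 @ $24 + 116 @ $20 + 254 @ $21 = $12,334
Feb 9, 269 sold [FIFO — oldest first]: 131 @ $21 + 138 @ $22 = $5,787
Feb 10, 2 sold [FIFO — oldest first]: 2 @ $22 = $44
Total COGS = $12,334 + $5,787 + $44 = $18,165
Ending inventory: 149 @ $22 + 397 @ $21 = $11,615

COGS = $18,165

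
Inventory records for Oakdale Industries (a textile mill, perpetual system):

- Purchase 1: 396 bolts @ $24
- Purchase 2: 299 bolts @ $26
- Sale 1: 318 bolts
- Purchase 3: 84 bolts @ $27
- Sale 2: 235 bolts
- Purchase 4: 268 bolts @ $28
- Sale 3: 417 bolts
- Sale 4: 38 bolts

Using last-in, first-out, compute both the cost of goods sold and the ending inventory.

COGS = $26,114; ending inventory = $936

Sale 1 (318) [LIFO — newest first]: 299 @ $26 + 19 @ $24 = $8,230
Sale 2 (235) [LIFO — newest first]: 84 @ $27 + 151 @ $24 = $5,892
Sale 3 (417) [LIFO — newest first]: 268 @ $28 + 149 @ $24 = $11,080
Sale 4 (38) [LIFO — newest first]: 38 @ $24 = $912
Total COGS = $8,230 + $5,892 + $11,080 + $912 = $26,114
Ending inventory: 39 @ $24 = $936
Check: goods available $27,050 = COGS $26,114 + ending $936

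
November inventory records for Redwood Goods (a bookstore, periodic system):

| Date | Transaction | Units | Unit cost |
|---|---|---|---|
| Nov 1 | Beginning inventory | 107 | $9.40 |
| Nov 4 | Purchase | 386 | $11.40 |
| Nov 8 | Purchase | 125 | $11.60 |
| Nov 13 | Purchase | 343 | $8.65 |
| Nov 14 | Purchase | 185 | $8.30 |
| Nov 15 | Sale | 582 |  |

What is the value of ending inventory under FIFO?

Nov 15, 582 sold [FIFO — oldest first]: 107 @ $9.40 + 386 @ $11.40 + 89 @ $11.60 = $6,438.60
Ending inventory: 36 @ $11.60 + 343 @ $8.65 + 185 @ $8.30 = $4,920.05
Check: goods available $11,358.65 = COGS $6,438.60 + ending $4,920.05

Ending inventory = $4,920.05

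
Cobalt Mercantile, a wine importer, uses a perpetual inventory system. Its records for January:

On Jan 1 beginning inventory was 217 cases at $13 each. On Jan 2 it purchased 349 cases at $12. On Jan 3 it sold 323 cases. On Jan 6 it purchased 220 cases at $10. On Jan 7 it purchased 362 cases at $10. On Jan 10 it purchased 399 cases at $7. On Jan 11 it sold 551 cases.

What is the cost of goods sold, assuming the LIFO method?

COGS = $8,189

Jan 3, 323 sold [LIFO — newest first]: 323 @ $12 = $3,876
Jan 11, 551 sold [LIFO — newest first]: 399 @ $7 + 152 @ $10 = $4,313
Total COGS = $3,876 + $4,313 = $8,189
Ending inventory: 217 @ $13 + 26 @ $12 + 220 @ $10 + 210 @ $10 = $7,433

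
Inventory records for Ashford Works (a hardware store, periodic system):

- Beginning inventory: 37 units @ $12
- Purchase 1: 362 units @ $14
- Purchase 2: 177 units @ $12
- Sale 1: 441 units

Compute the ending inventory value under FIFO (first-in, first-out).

Ending inventory = $1,620

Sale 1 (441) [FIFO — oldest first]: 37 @ $12 + 362 @ $14 + 42 @ $12 = $6,016
Ending inventory: 135 @ $12 = $1,620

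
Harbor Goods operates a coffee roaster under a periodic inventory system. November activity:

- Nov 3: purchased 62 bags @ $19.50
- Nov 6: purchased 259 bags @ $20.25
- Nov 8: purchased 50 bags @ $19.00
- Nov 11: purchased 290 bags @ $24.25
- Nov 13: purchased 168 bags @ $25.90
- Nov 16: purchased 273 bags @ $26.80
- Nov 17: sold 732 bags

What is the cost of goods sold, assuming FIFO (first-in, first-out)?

Nov 17, 732 sold [FIFO — oldest first]: 62 @ $19.50 + 259 @ $20.25 + 50 @ $19.00 + 290 @ $24.25 + 71 @ $25.90 = $16,275.15
Ending inventory: 97 @ $25.90 + 273 @ $26.80 = $9,828.70
Check: goods available $26,103.85 = COGS $16,275.15 + ending $9,828.70

COGS = $16,275.15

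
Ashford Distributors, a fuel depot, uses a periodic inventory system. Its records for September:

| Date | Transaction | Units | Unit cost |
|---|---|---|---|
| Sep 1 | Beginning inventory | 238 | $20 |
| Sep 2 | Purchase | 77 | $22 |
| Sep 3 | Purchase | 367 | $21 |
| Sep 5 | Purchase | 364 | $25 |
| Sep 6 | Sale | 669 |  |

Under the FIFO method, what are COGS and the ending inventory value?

COGS = $13,888; ending inventory = $9,373

Sep 6, 669 sold [FIFO — oldest first]: 238 @ $20 + 77 @ $22 + 354 @ $21 = $13,888
Ending inventory: 13 @ $21 + 364 @ $25 = $9,373
Check: goods available $23,261 = COGS $13,888 + ending $9,373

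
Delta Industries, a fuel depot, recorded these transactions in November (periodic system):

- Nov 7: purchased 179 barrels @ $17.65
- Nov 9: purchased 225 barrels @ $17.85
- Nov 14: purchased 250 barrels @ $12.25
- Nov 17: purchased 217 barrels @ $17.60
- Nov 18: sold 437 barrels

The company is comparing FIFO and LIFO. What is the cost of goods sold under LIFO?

FIFO COGS: 179 @ $17.65 + 225 @ $17.85 + 33 @ $12.25 = $7,579.85
LIFO COGS: 217 @ $17.60 + 220 @ $12.25 = $6,514.20

COGS = $6,514.20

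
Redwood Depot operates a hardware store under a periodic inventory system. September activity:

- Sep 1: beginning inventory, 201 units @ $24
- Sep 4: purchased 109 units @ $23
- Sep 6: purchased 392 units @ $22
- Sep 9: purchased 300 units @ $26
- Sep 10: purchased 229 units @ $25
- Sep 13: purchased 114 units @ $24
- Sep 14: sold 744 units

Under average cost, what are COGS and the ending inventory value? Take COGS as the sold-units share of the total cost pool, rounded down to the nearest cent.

COGS = $17,820.59; ending inventory = $14,395.41

Sep 14, sell 744: 744/1345 × $32,216.00 → $17,820.59
Ending inventory (cost pool remaining) = $14,395.41
Check: goods available $32,216.00 = COGS $17,820.59 + ending $14,395.41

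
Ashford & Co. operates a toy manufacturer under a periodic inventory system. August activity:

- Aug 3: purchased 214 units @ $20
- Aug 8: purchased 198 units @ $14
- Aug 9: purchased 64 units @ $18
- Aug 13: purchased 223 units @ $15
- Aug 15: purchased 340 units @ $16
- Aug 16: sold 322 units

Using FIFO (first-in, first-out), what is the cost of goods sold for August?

COGS = $5,792

Aug 16, 322 sold [FIFO — oldest first]: 214 @ $20 + 108 @ $14 = $5,792
Ending inventory: 90 @ $14 + 64 @ $18 + 223 @ $15 + 340 @ $16 = $11,197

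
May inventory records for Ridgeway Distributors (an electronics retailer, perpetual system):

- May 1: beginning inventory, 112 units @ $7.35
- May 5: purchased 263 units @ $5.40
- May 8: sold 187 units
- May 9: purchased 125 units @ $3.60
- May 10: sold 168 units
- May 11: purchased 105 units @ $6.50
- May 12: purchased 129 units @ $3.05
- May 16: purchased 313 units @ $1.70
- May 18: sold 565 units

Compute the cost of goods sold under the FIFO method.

COGS = $4,085.55

May 8, 187 sold [FIFO — oldest first]: 112 @ $7.35 + 75 @ $5.40 = $1,228.20
May 10, 168 sold [FIFO — oldest first]: 168 @ $5.40 = $907.20
May 18, 565 sold [FIFO — oldest first]: 20 @ $5.40 + 125 @ $3.60 + 105 @ $6.50 + 129 @ $3.05 + 186 @ $1.70 = $1,950.15
Total COGS = $1,228.20 + $907.20 + $1,950.15 = $4,085.55
Ending inventory: 127 @ $1.70 = $215.90
Check: goods available $4,301.45 = COGS $4,085.55 + ending $215.90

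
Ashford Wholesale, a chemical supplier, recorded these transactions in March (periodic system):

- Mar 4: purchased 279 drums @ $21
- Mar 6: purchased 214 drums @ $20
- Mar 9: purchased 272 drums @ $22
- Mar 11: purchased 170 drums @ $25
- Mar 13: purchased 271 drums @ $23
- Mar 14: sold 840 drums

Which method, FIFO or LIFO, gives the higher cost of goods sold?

LIFO

FIFO COGS: 279 @ $21 + 214 @ $20 + 272 @ $22 + 75 @ $25 = $17,998
LIFO COGS: 271 @ $23 + 170 @ $25 + 272 @ $22 + 127 @ $20 = $19,007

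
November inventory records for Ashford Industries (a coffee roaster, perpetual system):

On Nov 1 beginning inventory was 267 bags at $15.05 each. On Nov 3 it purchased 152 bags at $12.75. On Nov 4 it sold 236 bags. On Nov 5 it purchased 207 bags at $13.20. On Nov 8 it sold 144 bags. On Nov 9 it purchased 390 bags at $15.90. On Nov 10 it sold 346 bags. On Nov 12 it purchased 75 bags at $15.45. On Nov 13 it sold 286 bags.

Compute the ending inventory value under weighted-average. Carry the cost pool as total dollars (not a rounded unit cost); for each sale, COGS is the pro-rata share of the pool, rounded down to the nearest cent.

After Nov 1: 267 on hand, pool $4,018.35 (≈ $15.0500 each)
After Nov 3: 419 on hand, pool $5,956.35 (≈ $14.2156 each)
Nov 4, sell 236: 236/419 × $5,956.35 → $3,354.88
After Nov 5: 390 on hand, pool $5,333.87 (≈ $13.6766 each)
Nov 8, sell 144: 144/390 × $5,333.87 → $1,969.42
After Nov 9: 636 on hand, pool $9,565.45 (≈ $15.0400 each)
Nov 10, sell 346: 346/636 × $9,565.45 → $5,203.84
After Nov 12: 365 on hand, pool $5,520.36 (≈ $15.1243 each)
Nov 13, sell 286: 286/365 × $5,520.36 → $4,325.54
Total COGS = $3,354.88 + $1,969.42 + $5,203.84 + $4,325.54 = $14,853.68
Ending inventory (cost pool remaining) = $1,194.82

Ending inventory = $1,194.82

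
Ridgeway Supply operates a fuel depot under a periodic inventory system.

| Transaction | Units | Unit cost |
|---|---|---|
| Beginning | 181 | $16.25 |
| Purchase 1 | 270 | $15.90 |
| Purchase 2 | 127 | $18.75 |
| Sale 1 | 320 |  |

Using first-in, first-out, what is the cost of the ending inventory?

Ending inventory = $4,464.15

Sale 1 (320) [FIFO — oldest first]: 181 @ $16.25 + 139 @ $15.90 = $5,151.35
Ending inventory: 131 @ $15.90 + 127 @ $18.75 = $4,464.15
Check: goods available $9,615.50 = COGS $5,151.35 + ending $4,464.15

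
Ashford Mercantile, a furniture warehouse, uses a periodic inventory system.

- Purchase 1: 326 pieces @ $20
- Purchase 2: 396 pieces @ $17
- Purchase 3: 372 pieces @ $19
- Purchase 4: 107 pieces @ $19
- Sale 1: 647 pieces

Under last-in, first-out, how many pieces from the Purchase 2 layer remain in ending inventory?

Sale 1 (647) [LIFO — newest first]: 107 @ $19 + 372 @ $19 + 168 @ $17 = $11,957
Ending inventory: 326 @ $20 + 228 @ $17 = $10,396

228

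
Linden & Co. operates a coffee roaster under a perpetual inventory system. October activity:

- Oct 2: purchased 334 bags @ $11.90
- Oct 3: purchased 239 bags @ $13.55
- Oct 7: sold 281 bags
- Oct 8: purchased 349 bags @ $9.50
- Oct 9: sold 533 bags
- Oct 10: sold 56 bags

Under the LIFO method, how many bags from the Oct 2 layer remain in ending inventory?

52

Oct 7, 281 sold [LIFO — newest first]: 239 @ $13.55 + 42 @ $11.90 = $3,738.25
Oct 9, 533 sold [LIFO — newest first]: 349 @ $9.50 + 184 @ $11.90 = $5,505.10
Oct 10, 56 sold [LIFO — newest first]: 56 @ $11.90 = $666.40
Total COGS = $3,738.25 + $5,505.10 + $666.40 = $9,909.75
Ending inventory: 52 @ $11.90 = $618.80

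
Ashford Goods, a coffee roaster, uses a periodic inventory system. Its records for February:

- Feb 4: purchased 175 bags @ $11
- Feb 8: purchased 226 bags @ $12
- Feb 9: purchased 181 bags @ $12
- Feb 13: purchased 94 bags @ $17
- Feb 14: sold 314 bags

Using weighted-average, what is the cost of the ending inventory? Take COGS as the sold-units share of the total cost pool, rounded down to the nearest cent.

Feb 14, sell 314: 314/676 × $8,407.00 → $3,905.02
Ending inventory (cost pool remaining) = $4,501.98

Ending inventory = $4,501.98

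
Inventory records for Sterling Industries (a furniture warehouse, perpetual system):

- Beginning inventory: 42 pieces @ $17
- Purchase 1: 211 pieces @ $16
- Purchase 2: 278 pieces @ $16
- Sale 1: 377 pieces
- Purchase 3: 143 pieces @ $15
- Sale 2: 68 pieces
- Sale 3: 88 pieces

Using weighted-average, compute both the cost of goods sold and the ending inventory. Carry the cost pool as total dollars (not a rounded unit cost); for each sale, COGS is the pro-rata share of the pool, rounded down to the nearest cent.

After Beginning: 42 on hand, pool $714.00 (≈ $17.0000 each)
After Purchase 1: 253 on hand, pool $4,090.00 (≈ $16.1660 each)
After Purchase 2: 531 on hand, pool $8,538.00 (≈ $16.0791 each)
Sale 1, sell 377: 377/531 × $8,538.00 → $6,061.81
After Purchase 3: 297 on hand, pool $4,621.19 (≈ $15.5596 each)
Sale 2, sell 68: 68/297 × $4,621.19 → $1,058.05
Sale 3, sell 88: 88/229 × $3,563.14 → $1,369.24
Total COGS = $6,061.81 + $1,058.05 + $1,369.24 = $8,489.10
Ending inventory (cost pool remaining) = $2,193.90

COGS = $8,489.10; ending inventory = $2,193.90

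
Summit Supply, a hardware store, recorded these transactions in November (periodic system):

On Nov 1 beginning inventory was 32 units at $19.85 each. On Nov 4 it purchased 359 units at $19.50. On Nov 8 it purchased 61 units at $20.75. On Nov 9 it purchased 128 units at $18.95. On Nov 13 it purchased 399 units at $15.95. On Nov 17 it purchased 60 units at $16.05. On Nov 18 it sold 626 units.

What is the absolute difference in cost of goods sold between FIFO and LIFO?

$1,498.85

FIFO COGS: 32 @ $19.85 + 359 @ $19.50 + 61 @ $20.75 + 128 @ $18.95 + 46 @ $15.95 = $12,060.75
LIFO COGS: 60 @ $16.05 + 399 @ $15.95 + 128 @ $18.95 + 39 @ $20.75 = $10,561.90
Difference = |$12,060.75 − $10,561.90| = $1,498.85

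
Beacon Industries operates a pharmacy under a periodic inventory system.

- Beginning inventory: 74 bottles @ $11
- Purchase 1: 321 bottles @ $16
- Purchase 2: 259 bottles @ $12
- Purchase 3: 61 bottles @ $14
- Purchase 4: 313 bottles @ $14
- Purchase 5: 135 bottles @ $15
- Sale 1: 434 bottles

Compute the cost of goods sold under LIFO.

COGS = $6,211

Sale 1 (434) [LIFO — newest first]: 135 @ $15 + 299 @ $14 = $6,211
Ending inventory: 74 @ $11 + 321 @ $16 + 259 @ $12 + 61 @ $14 + 14 @ $14 = $10,108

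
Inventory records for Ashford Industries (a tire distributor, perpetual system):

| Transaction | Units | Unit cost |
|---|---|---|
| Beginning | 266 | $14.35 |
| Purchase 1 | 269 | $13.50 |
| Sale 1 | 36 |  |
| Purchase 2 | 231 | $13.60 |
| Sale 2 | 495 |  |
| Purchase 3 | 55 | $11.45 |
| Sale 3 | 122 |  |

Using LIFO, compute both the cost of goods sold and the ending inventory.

COGS = $8,809.15; ending inventory = $2,410.80

Sale 1 (36) [LIFO — newest first]: 36 @ $13.50 = $486.00
Sale 2 (495) [LIFO — newest first]: 231 @ $13.60 + 233 @ $13.50 + 31 @ $14.35 = $6,731.95
Sale 3 (122) [LIFO — newest first]: 55 @ $11.45 + 67 @ $14.35 = $1,591.20
Total COGS = $486.00 + $6,731.95 + $1,591.20 = $8,809.15
Ending inventory: 168 @ $14.35 = $2,410.80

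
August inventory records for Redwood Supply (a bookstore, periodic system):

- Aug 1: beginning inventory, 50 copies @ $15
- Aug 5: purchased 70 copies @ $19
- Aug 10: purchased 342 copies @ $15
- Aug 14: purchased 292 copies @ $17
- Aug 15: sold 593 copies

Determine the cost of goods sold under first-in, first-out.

Aug 15, 593 sold [FIFO — oldest first]: 50 @ $15 + 70 @ $19 + 342 @ $15 + 131 @ $17 = $9,437
Ending inventory: 161 @ $17 = $2,737

COGS = $9,437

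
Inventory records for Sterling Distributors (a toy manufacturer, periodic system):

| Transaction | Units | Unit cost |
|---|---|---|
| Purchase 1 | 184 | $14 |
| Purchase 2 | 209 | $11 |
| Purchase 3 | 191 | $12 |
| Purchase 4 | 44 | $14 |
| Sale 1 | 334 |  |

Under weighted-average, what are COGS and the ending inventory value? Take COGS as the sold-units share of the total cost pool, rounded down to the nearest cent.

Sale 1, sell 334: 334/628 × $7,783.00 → $4,139.36
Ending inventory (cost pool remaining) = $3,643.64

COGS = $4,139.36; ending inventory = $3,643.64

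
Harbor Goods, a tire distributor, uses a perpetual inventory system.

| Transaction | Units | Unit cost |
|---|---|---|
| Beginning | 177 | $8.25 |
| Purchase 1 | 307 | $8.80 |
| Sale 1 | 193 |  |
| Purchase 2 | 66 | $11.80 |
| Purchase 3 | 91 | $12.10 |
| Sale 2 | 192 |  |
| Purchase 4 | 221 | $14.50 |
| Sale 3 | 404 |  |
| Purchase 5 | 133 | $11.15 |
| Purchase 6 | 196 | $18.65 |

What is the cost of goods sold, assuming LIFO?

COGS = $8,644.00

Sale 1 (193) [LIFO — newest first]: 193 @ $8.80 = $1,698.40
Sale 2 (192) [LIFO — newest first]: 91 @ $12.10 + 66 @ $11.80 + 35 @ $8.80 = $2,187.90
Sale 3 (404) [LIFO — newest first]: 221 @ $14.50 + 79 @ $8.80 + 104 @ $8.25 = $4,757.70
Total COGS = $1,698.40 + $2,187.90 + $4,757.70 = $8,644.00
Ending inventory: 73 @ $8.25 + 133 @ $11.15 + 196 @ $18.65 = $5,740.60
Check: goods available $14,384.60 = COGS $8,644.00 + ending $5,740.60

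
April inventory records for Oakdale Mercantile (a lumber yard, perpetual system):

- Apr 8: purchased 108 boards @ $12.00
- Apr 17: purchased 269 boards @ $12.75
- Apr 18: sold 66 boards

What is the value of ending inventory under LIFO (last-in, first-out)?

Ending inventory = $3,884.25

Apr 18, 66 sold [LIFO — newest first]: 66 @ $12.75 = $841.50
Ending inventory: 108 @ $12.00 + 203 @ $12.75 = $3,884.25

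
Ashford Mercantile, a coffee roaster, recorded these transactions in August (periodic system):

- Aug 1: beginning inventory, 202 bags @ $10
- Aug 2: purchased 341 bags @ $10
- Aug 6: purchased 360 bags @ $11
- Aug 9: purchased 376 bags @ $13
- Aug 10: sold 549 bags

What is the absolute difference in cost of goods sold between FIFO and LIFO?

FIFO COGS: 202 @ $10 + 341 @ $10 + 6 @ $11 = $5,496
LIFO COGS: 376 @ $13 + 173 @ $11 = $6,791
Difference = |$5,496 − $6,791| = $1,295

$1,295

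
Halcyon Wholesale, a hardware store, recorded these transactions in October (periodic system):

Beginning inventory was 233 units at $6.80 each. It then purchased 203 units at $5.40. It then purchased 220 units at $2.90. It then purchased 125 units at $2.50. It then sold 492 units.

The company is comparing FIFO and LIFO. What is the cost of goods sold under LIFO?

COGS = $1,744.30

FIFO COGS: 233 @ $6.80 + 203 @ $5.40 + 56 @ $2.90 = $2,843.00
LIFO COGS: 125 @ $2.50 + 220 @ $2.90 + 147 @ $5.40 = $1,744.30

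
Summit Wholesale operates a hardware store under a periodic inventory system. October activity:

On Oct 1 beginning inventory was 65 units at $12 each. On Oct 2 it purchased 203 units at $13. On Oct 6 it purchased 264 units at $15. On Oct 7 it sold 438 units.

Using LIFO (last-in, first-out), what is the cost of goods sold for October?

Oct 7, 438 sold [LIFO — newest first]: 264 @ $15 + 174 @ $13 = $6,222
Ending inventory: 65 @ $12 + 29 @ $13 = $1,157
Check: goods available $7,379 = COGS $6,222 + ending $1,157

COGS = $6,222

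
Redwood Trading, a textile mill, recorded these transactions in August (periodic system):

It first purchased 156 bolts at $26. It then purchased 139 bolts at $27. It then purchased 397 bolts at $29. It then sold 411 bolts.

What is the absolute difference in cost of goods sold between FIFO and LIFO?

FIFO COGS: 156 @ $26 + 139 @ $27 + 116 @ $29 = $11,173
LIFO COGS: 397 @ $29 + 14 @ $27 = $11,891
Difference = |$11,173 − $11,891| = $718

$718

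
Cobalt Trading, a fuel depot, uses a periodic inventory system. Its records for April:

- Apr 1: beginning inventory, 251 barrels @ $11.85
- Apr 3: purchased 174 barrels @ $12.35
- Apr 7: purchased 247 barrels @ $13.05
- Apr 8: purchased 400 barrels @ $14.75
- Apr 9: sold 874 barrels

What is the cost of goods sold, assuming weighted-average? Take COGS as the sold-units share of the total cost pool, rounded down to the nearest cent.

COGS = $11,615.23

Apr 9, sell 874: 874/1072 × $14,246.60 → $11,615.23
Ending inventory (cost pool remaining) = $2,631.37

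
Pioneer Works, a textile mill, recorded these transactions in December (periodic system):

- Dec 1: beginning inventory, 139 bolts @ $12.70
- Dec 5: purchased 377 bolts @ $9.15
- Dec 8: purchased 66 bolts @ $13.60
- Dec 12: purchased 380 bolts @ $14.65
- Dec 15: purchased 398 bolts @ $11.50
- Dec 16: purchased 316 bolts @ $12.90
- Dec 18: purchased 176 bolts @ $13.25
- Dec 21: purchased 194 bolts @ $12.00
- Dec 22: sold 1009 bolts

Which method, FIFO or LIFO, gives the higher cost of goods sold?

FIFO COGS: 139 @ $12.70 + 377 @ $9.15 + 66 @ $13.60 + 380 @ $14.65 + 47 @ $11.50 = $12,219.95
LIFO COGS: 194 @ $12.00 + 176 @ $13.25 + 316 @ $12.90 + 323 @ $11.50 = $12,450.90

LIFO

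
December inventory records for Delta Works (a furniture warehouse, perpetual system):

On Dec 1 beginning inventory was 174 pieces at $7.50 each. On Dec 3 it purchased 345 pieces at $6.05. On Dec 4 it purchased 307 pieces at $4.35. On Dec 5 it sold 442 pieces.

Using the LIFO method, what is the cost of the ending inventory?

Dec 5, 442 sold [LIFO — newest first]: 307 @ $4.35 + 135 @ $6.05 = $2,152.20
Ending inventory: 174 @ $7.50 + 210 @ $6.05 = $2,575.50
Check: goods available $4,727.70 = COGS $2,152.20 + ending $2,575.50

Ending inventory = $2,575.50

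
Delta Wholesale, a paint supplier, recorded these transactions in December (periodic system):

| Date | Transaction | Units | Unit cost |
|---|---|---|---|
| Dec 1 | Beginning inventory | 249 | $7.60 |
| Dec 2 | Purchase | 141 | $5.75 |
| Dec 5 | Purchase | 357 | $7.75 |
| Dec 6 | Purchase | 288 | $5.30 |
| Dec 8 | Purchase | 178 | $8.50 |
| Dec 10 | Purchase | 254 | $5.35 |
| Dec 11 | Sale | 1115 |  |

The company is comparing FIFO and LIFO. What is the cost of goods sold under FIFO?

FIFO COGS: 249 @ $7.60 + 141 @ $5.75 + 357 @ $7.75 + 288 @ $5.30 + 80 @ $8.50 = $7,676.30
LIFO COGS: 254 @ $5.35 + 178 @ $8.50 + 288 @ $5.30 + 357 @ $7.75 + 38 @ $5.75 = $7,383.55

COGS = $7,676.30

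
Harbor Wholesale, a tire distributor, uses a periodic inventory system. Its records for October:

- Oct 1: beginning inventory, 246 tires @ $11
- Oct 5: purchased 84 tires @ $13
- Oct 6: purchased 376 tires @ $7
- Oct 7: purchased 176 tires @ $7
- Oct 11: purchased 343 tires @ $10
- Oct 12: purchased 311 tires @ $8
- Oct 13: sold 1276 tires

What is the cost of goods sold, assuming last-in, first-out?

Oct 13, 1276 sold [LIFO — newest first]: 311 @ $8 + 343 @ $10 + 176 @ $7 + 376 @ $7 + 70 @ $13 = $10,692
Ending inventory: 246 @ $11 + 14 @ $13 = $2,888
Check: goods available $13,580 = COGS $10,692 + ending $2,888

COGS = $10,692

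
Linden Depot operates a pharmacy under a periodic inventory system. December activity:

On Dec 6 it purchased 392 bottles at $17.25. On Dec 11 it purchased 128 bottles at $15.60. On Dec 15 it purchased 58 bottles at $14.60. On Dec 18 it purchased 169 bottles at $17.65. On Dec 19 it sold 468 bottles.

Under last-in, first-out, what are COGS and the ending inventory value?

Dec 19, 468 sold [LIFO — newest first]: 169 @ $17.65 + 58 @ $14.60 + 128 @ $15.60 + 113 @ $17.25 = $7,775.70
Ending inventory: 279 @ $17.25 = $4,812.75
Check: goods available $12,588.45 = COGS $7,775.70 + ending $4,812.75

COGS = $7,775.70; ending inventory = $4,812.75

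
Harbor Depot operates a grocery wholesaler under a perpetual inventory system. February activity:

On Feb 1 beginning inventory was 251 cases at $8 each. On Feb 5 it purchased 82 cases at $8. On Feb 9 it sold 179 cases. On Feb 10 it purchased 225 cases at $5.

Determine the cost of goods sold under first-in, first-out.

Feb 9, 179 sold [FIFO — oldest first]: 179 @ $8 = $1,432
Ending inventory: 72 @ $8 + 82 @ $8 + 225 @ $5 = $2,357

COGS = $1,432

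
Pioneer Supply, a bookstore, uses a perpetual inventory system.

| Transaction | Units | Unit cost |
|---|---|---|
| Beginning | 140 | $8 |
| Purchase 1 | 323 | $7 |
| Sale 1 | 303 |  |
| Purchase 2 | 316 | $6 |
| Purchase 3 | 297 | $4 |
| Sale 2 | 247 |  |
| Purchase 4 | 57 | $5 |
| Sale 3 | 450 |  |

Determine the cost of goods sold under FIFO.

Sale 1 (303) [FIFO — oldest first]: 140 @ $8 + 163 @ $7 = $2,261
Sale 2 (247) [FIFO — oldest first]: 160 @ $7 + 87 @ $6 = $1,642
Sale 3 (450) [FIFO — oldest first]: 229 @ $6 + 221 @ $4 = $2,258
Total COGS = $2,261 + $1,642 + $2,258 = $6,161
Ending inventory: 76 @ $4 + 57 @ $5 = $589
Check: goods available $6,750 = COGS $6,161 + ending $589

COGS = $6,161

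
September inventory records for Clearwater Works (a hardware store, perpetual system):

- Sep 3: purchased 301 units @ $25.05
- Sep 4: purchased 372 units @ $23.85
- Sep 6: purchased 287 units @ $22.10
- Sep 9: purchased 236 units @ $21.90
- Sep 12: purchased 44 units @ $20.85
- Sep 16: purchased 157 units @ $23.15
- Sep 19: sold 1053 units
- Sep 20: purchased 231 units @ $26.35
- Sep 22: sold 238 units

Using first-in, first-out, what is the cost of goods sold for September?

COGS = $30,021.40

Sep 19, 1053 sold [FIFO — oldest first]: 301 @ $25.05 + 372 @ $23.85 + 287 @ $22.10 + 93 @ $21.90 = $24,791.65
Sep 22, 238 sold [FIFO — oldest first]: 143 @ $21.90 + 44 @ $20.85 + 51 @ $23.15 = $5,229.75
Total COGS = $24,791.65 + $5,229.75 = $30,021.40
Ending inventory: 106 @ $23.15 + 231 @ $26.35 = $8,540.75
Check: goods available $38,562.15 = COGS $30,021.40 + ending $8,540.75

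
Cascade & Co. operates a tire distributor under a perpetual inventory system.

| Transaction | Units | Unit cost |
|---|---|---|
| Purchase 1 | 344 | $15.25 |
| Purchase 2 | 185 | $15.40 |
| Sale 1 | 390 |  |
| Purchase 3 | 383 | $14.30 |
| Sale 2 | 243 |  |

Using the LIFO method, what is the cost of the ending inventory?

Sale 1 (390) [LIFO — newest first]: 185 @ $15.40 + 205 @ $15.25 = $5,975.25
Sale 2 (243) [LIFO — newest first]: 243 @ $14.30 = $3,474.90
Total COGS = $5,975.25 + $3,474.90 = $9,450.15
Ending inventory: 139 @ $15.25 + 140 @ $14.30 = $4,121.75

Ending inventory = $4,121.75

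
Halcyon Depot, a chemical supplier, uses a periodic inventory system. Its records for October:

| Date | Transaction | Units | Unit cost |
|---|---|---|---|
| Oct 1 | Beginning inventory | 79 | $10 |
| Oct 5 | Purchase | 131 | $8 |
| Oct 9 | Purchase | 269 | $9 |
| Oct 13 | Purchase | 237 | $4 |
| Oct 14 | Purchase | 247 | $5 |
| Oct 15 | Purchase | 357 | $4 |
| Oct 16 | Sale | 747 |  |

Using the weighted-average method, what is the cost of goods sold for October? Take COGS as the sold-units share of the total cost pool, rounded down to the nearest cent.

COGS = $4,453.70

Oct 16, sell 747: 747/1320 × $7,870.00 → $4,453.70
Ending inventory (cost pool remaining) = $3,416.30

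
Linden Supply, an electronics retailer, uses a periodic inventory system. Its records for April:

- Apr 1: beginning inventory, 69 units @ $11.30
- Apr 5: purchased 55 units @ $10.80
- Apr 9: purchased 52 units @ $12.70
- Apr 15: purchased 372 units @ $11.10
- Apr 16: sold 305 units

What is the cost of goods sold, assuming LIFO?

Apr 16, 305 sold [LIFO — newest first]: 305 @ $11.10 = $3,385.50
Ending inventory: 69 @ $11.30 + 55 @ $10.80 + 52 @ $12.70 + 67 @ $11.10 = $2,777.80

COGS = $3,385.50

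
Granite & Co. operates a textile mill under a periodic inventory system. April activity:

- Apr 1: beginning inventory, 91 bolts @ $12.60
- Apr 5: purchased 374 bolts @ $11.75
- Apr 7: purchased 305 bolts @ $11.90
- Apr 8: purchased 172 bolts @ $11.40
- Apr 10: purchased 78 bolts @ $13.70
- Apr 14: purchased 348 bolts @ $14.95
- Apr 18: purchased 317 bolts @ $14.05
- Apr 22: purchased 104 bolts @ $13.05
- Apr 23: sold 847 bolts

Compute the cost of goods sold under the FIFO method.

Apr 23, 847 sold [FIFO — oldest first]: 91 @ $12.60 + 374 @ $11.75 + 305 @ $11.90 + 77 @ $11.40 = $10,048.40
Ending inventory: 95 @ $11.40 + 78 @ $13.70 + 348 @ $14.95 + 317 @ $14.05 + 104 @ $13.05 = $13,165.25
Check: goods available $23,213.65 = COGS $10,048.40 + ending $13,165.25

COGS = $10,048.40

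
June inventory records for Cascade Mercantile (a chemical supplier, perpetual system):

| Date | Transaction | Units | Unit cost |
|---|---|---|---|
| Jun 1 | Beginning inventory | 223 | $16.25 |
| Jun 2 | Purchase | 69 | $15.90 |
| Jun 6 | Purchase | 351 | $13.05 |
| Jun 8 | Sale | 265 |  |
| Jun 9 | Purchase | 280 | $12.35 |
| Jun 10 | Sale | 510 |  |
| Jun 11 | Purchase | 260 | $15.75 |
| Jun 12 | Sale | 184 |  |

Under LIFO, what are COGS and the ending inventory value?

Jun 8, 265 sold [LIFO — newest first]: 265 @ $13.05 = $3,458.25
Jun 10, 510 sold [LIFO — newest first]: 280 @ $12.35 + 86 @ $13.05 + 69 @ $15.90 + 75 @ $16.25 = $6,896.15
Jun 12, 184 sold [LIFO — newest first]: 184 @ $15.75 = $2,898.00
Total COGS = $3,458.25 + $6,896.15 + $2,898.00 = $13,252.40
Ending inventory: 148 @ $16.25 + 76 @ $15.75 = $3,602.00
Check: goods available $16,854.40 = COGS $13,252.40 + ending $3,602.00

COGS = $13,252.40; ending inventory = $3,602.00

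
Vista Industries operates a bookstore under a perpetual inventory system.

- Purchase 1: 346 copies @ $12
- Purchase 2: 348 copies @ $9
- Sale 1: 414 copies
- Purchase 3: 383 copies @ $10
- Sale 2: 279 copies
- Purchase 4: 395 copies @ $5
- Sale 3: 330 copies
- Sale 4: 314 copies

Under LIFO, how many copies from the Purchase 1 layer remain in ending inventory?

Sale 1 (414) [LIFO — newest first]: 348 @ $9 + 66 @ $12 = $3,924
Sale 2 (279) [LIFO — newest first]: 279 @ $10 = $2,790
Sale 3 (330) [LIFO — newest first]: 330 @ $5 = $1,650
Sale 4 (314) [LIFO — newest first]: 65 @ $5 + 104 @ $10 + 145 @ $12 = $3,105
Total COGS = $3,924 + $2,790 + $1,650 + $3,105 = $11,469
Ending inventory: 135 @ $12 = $1,620

135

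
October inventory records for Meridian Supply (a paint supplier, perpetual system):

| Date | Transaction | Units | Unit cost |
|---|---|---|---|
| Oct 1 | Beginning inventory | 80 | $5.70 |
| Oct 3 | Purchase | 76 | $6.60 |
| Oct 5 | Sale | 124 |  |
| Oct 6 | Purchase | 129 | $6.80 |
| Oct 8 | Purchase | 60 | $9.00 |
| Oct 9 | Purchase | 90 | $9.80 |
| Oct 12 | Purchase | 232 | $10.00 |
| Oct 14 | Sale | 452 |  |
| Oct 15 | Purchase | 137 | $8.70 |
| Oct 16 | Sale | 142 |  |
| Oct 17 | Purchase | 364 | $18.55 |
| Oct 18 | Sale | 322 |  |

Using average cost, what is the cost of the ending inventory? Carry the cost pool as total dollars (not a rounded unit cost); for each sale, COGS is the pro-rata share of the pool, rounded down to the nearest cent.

After Oct 1: 80 on hand, pool $456.00 (≈ $5.7000 each)
After Oct 3: 156 on hand, pool $957.60 (≈ $6.1385 each)
Oct 5, sell 124: 124/156 × $957.60 → $761.16
After Oct 6: 161 on hand, pool $1,073.64 (≈ $6.6686 each)
After Oct 8: 221 on hand, pool $1,613.64 (≈ $7.3015 each)
After Oct 9: 311 on hand, pool $2,495.64 (≈ $8.0246 each)
After Oct 12: 543 on hand, pool $4,815.64 (≈ $8.8686 each)
Oct 14, sell 452: 452/543 × $4,815.64 → $4,008.59
After Oct 15: 228 on hand, pool $1,998.95 (≈ $8.7673 each)
Oct 16, sell 142: 142/228 × $1,998.95 → $1,244.96
After Oct 17: 450 on hand, pool $7,506.19 (≈ $16.6804 each)
Oct 18, sell 322: 322/450 × $7,506.19 → $5,371.09
Total COGS = $761.16 + $4,008.59 + $1,244.96 + $5,371.09 = $11,385.80
Ending inventory (cost pool remaining) = $2,135.10

Ending inventory = $2,135.10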